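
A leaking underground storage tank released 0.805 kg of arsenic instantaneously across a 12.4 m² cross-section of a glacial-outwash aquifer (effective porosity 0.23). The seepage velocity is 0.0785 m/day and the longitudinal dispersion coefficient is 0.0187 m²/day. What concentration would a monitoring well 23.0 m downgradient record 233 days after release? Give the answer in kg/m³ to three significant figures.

For an instantaneous plane source, C(x,t) = M/(n_e·A·√(4πDt)) · exp(−(x−vt)²/(4Dt)), with n_e·A the pore (flow) area.
Plume center vt = 0.0785 × 233 = 18.2905 m, so the well at 23.0 m is 4.7095 m downgradient of the peak.
√(4πDt) = 7.400 m, giving peak height M/(n_e·A·√(4πDt)) = 0.805/(0.23 × 12.4 × 7.400) = 0.03814 kg/m³.
(x−vt)²/(4Dt) = (4.7095)²/(4 × 0.0187 × 233) = 1.273; exp(−1.273) = 0.2800.
C = 0.03814 × 0.2800 = 0.0107 kg/m³.

0.0107 kg/m³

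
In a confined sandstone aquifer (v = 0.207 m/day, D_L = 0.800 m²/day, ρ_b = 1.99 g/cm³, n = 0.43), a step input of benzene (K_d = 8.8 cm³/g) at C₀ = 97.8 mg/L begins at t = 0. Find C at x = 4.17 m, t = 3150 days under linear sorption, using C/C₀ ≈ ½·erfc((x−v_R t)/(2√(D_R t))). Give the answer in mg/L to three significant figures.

83.3 mg/L

Retardation factor R = 1 + ρ_b·K_d/n = 1 + 1.99 × 8.8/0.43 = 41.73.
Sorption retards both mechanisms: v_R = v/R = 0.004960 m/day, D_R = D/R = 0.01917 m²/day.
v_R·t = 0.004960 × 3150 = 15.624 m; 2√(D_R t) = 15.54 m; argument = (4.17 − 15.624)/15.54 = -0.7371.
C = C₀ × ½·erfc(-0.7371) = 97.8 × 0.8514 = 83.3 mg/L.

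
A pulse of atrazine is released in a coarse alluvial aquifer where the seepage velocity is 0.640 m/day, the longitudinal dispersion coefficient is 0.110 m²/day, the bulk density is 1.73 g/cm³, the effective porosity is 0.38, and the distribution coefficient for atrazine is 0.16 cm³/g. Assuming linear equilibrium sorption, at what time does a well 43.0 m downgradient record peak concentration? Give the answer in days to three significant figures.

Retardation factor R = 1 + ρ_b·K_d/n = 1 + 1.73 × 0.16/0.38 = 1.728.
Sorption retards both mechanisms: v_R = v/R = 0.3704 m/day, D_R = D/R = 0.06366 m²/day.
Peak time from v_R²t² + 2D_R t − x² = 0: t = (√(D_R² + v_R²x²) − D_R)/v_R².
√(D_R² + v_R²x²) = √(0.06366² + 0.3704² × 43.0²) = 15.93; v_R² = 0.1372.
t = (15.93 − 0.06366)/0.1372 = 116 days.

116 days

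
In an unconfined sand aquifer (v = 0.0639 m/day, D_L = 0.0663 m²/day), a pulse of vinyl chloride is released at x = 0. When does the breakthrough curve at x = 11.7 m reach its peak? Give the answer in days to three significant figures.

168 days

For the 1D instantaneous-source solution, setting ∂C/∂t = 0 at fixed x gives v²t² + 2Dt − x² = 0, so t = (√(D² + v²x²) − D)/v².
√(D² + v²x²) = √(0.0663² + 0.0639² × 11.7²) = 0.7506; v² = 0.00408321.
t = (0.7506 − 0.0663)/0.00408321 = 168 days (vs. the pure-advection estimate x/v = 183 d).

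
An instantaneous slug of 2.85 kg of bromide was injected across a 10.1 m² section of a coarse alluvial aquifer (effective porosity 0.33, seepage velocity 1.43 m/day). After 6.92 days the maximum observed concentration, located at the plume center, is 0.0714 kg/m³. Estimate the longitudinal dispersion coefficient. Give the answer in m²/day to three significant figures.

At the plume center C_max = M/(n_e·A·√(4πDt)), so D = M²/(4πt·(n_e·A·C_max)²).
n_e·A·C_max = 0.33 × 10.1 × 0.0714 = 0.2380 kg/m.
D = 2.85²/(4π × 6.92 × 0.2380²) = 1.65 m²/day.

1.65 m²/day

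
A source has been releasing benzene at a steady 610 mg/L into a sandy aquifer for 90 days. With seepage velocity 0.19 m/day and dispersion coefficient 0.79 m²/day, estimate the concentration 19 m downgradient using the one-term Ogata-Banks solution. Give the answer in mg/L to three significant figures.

For a continuous step input, C/C₀ ≈ ½·erfc((x−vt)/(2√(Dt))).
vt = 0.19 × 90 = 17.1 m and 2√(Dt) = 2√(0.79 × 90) = 16.86 m.
Argument (x−vt)/(2√(Dt)) = (19 − 17.1)/16.86 = 0.1127; ½·erfc(0.1127) = 0.4367.
C = 610 × 0.4367 = 266 mg/L.

266 mg/L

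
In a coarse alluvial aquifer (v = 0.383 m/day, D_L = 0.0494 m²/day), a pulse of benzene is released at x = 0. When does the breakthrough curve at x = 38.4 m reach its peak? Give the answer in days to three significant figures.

99.9 days

For the 1D instantaneous-source solution, setting ∂C/∂t = 0 at fixed x gives v²t² + 2Dt − x² = 0, so t = (√(D² + v²x²) − D)/v².
√(D² + v²x²) = √(0.0494² + 0.383² × 38.4²) = 14.71; v² = 0.146689.
t = (14.71 − 0.0494)/0.146689 = 99.9 days (vs. the pure-advection estimate x/v = 100 d).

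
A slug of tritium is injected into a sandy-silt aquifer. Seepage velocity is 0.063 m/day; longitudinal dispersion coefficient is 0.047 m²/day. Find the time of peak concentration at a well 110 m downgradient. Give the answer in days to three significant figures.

1730 days

For the 1D instantaneous-source solution, setting ∂C/∂t = 0 at fixed x gives v²t² + 2Dt − x² = 0, so t = (√(D² + v²x²) − D)/v².
√(D² + v²x²) = √(0.047² + 0.063² × 110²) = 6.930; v² = 0.003969.
t = (6.930 − 0.047)/0.003969 = 1730 days (vs. the pure-advection estimate x/v = 1750 d).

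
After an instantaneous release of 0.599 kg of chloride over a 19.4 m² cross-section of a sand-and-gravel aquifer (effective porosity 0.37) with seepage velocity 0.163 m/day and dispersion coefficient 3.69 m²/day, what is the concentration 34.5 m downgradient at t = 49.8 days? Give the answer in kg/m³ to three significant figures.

0.000674 kg/m³

For an instantaneous plane source, C(x,t) = M/(n_e·A·√(4πDt)) · exp(−(x−vt)²/(4Dt)), with n_e·A the pore (flow) area.
Plume center vt = 0.163 × 49.8 = 8.1174 m, so the well at 34.5 m is 26.3826 m downgradient of the peak.
√(4πDt) = 48.05 m, giving peak height M/(n_e·A·√(4πDt)) = 0.599/(0.37 × 19.4 × 48.05) = 0.001737 kg/m³.
(x−vt)²/(4Dt) = (26.3826)²/(4 × 3.69 × 49.8) = 0.9469; exp(−0.9469) = 0.3879.
C = 0.001737 × 0.3879 = 0.000674 kg/m³.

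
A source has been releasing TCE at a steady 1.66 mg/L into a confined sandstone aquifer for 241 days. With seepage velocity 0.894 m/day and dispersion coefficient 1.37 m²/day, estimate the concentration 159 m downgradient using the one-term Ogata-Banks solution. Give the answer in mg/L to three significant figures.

For a continuous step input, C/C₀ ≈ ½·erfc((x−vt)/(2√(Dt))).
vt = 0.894 × 241 = 215.454 m and 2√(Dt) = 2√(1.37 × 241) = 36.34 m.
Argument (x−vt)/(2√(Dt)) = (159 − 215.454)/36.34 = -1.553; ½·erfc(-1.553) = 0.9860.
C = 1.66 × 0.9860 = 1.64 mg/L.

1.64 mg/L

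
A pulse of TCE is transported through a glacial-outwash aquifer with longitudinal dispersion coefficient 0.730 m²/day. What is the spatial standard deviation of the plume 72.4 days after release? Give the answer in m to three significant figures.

Dispersive spreading gives a Gaussian with σ² = 2Dt; advection only shifts the center.
σ = √(2 × 0.730 × 72.4) = 10.3 m.

10.3 m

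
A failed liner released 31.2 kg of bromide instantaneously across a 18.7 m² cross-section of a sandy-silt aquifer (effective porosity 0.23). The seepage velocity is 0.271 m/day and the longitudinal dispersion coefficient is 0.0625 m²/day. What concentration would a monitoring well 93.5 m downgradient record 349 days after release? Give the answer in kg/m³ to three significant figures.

0.432 kg/m³

For an instantaneous plane source, C(x,t) = M/(n_e·A·√(4πDt)) · exp(−(x−vt)²/(4Dt)), with n_e·A the pore (flow) area.
Plume center vt = 0.271 × 349 = 94.579 m, so the well at 93.5 m is 1.079 m upgradient of the peak.
√(4πDt) = 16.56 m, giving peak height M/(n_e·A·√(4πDt)) = 31.2/(0.23 × 18.7 × 16.56) = 0.4381 kg/m³.
(x−vt)²/(4Dt) = (-1.079)²/(4 × 0.0625 × 349) = 0.01334; exp(−0.01334) = 0.9867.
C = 0.4381 × 0.9867 = 0.432 kg/m³.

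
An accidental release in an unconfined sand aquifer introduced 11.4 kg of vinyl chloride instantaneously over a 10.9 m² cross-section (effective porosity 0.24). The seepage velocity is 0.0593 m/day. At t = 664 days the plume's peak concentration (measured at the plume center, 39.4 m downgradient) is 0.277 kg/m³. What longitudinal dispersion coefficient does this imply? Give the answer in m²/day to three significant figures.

0.0297 m²/day

At the plume center C_max = M/(n_e·A·√(4πDt)), so D = M²/(4πt·(n_e·A·C_max)²).
n_e·A·C_max = 0.24 × 10.9 × 0.277 = 0.7246 kg/m.
D = 11.4²/(4π × 664 × 0.7246²) = 0.0297 m²/day.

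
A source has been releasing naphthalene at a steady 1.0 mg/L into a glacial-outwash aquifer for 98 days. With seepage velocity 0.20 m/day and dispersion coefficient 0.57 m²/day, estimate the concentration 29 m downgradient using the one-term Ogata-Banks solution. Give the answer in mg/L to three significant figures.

0.187 mg/L

For a continuous step input, C/C₀ ≈ ½·erfc((x−vt)/(2√(Dt))).
vt = 0.20 × 98 = 19.6 m and 2√(Dt) = 2√(0.57 × 98) = 14.95 m.
Argument (x−vt)/(2√(Dt)) = (29 − 19.6)/14.95 = 0.6288; ½·erfc(0.6288) = 0.1869.
C = 1.0 × 0.1869 = 0.187 mg/L.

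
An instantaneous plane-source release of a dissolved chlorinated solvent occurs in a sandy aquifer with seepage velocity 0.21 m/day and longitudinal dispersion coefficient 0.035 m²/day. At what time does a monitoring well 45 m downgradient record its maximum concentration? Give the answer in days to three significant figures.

213 days

For the 1D instantaneous-source solution, setting ∂C/∂t = 0 at fixed x gives v²t² + 2Dt − x² = 0, so t = (√(D² + v²x²) − D)/v².
√(D² + v²x²) = √(0.035² + 0.21² × 45²) = 9.450; v² = 0.0441.
t = (9.450 − 0.035)/0.0441 = 213 days (vs. the pure-advection estimate x/v = 214 d).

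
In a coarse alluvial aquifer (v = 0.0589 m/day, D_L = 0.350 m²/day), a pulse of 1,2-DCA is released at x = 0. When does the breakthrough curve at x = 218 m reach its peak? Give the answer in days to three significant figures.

3600 days

For the 1D instantaneous-source solution, setting ∂C/∂t = 0 at fixed x gives v²t² + 2Dt − x² = 0, so t = (√(D² + v²x²) − D)/v².
√(D² + v²x²) = √(0.350² + 0.0589² × 218²) = 12.84; v² = 0.00346921.
t = (12.84 − 0.350)/0.00346921 = 3600 days (vs. the pure-advection estimate x/v = 3700 d).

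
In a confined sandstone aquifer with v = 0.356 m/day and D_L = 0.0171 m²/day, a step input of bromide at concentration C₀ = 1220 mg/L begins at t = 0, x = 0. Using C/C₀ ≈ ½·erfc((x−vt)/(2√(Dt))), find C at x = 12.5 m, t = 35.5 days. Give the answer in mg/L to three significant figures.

671 mg/L

For a continuous step input, C/C₀ ≈ ½·erfc((x−vt)/(2√(Dt))).
vt = 0.356 × 35.5 = 12.638 m and 2√(Dt) = 2√(0.0171 × 35.5) = 1.558 m.
Argument (x−vt)/(2√(Dt)) = (12.5 − 12.638)/1.558 = -0.08858; ½·erfc(-0.08858) = 0.5498.
C = 1220 × 0.5498 = 671 mg/L.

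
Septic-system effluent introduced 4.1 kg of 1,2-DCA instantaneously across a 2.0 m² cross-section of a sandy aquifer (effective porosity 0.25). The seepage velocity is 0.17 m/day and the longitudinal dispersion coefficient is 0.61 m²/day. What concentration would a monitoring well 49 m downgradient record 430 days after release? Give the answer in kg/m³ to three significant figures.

For an instantaneous plane source, C(x,t) = M/(n_e·A·√(4πDt)) · exp(−(x−vt)²/(4Dt)), with n_e·A the pore (flow) area.
Plume center vt = 0.17 × 430 = 73.1 m, so the well at 49 m is 24.1 m upgradient of the peak.
√(4πDt) = 57.41 m, giving peak height M/(n_e·A·√(4πDt)) = 4.1/(0.25 × 2.0 × 57.41) = 0.1428 kg/m³.
(x−vt)²/(4Dt) = (-24.1)²/(4 × 0.61 × 430) = 0.5536; exp(−0.5536) = 0.5749.
C = 0.1428 × 0.5749 = 0.0821 kg/m³.

0.0821 kg/m³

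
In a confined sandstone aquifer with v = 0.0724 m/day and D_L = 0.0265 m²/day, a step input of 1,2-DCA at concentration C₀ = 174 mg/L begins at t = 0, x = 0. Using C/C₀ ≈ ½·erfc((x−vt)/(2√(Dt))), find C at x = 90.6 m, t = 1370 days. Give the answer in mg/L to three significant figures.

147 mg/L

For a continuous step input, C/C₀ ≈ ½·erfc((x−vt)/(2√(Dt))).
vt = 0.0724 × 1370 = 99.188 m and 2√(Dt) = 2√(0.0265 × 1370) = 12.05 m.
Argument (x−vt)/(2√(Dt)) = (90.6 − 99.188)/12.05 = -0.7127; ½·erfc(-0.7127) = 0.8433.
C = 174 × 0.8433 = 147 mg/L.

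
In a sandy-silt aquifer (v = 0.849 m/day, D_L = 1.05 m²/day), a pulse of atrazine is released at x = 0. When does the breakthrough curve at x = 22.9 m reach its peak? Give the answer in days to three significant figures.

For the 1D instantaneous-source solution, setting ∂C/∂t = 0 at fixed x gives v²t² + 2Dt − x² = 0, so t = (√(D² + v²x²) − D)/v².
√(D² + v²x²) = √(1.05² + 0.849² × 22.9²) = 19.47; v² = 0.720801.
t = (19.47 − 1.05)/0.720801 = 25.6 days (vs. the pure-advection estimate x/v = 27.0 d).

25.6 days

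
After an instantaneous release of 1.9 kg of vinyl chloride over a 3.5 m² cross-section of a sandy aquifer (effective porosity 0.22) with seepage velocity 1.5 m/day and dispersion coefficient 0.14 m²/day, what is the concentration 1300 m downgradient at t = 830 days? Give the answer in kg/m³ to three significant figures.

For an instantaneous plane source, C(x,t) = M/(n_e·A·√(4πDt)) · exp(−(x−vt)²/(4Dt)), with n_e·A the pore (flow) area.
Plume center vt = 1.5 × 830 = 1245 m, so the well at 1300 m is 55 m downgradient of the peak.
√(4πDt) = 38.21 m, giving peak height M/(n_e·A·√(4πDt)) = 1.9/(0.22 × 3.5 × 38.21) = 0.06458 kg/m³.
(x−vt)²/(4Dt) = (55)²/(4 × 0.14 × 830) = 6.508; exp(−6.508) = 0.001491.
C = 0.06458 × 0.001491 = 9.63e-05 kg/m³.

9.63e-05 kg/m³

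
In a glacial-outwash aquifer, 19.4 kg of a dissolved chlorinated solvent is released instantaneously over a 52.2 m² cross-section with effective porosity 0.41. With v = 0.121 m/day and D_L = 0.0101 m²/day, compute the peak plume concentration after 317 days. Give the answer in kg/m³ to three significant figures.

The peak of an instantaneous 1D plume sits at x = vt; there the Gaussian factor is 1 and C_max = M/(n_e·A·√(4πDt)), where n_e·A is the pore area the mass is dissolved in.
√(4πDt) = √(4π × 0.0101 × 317) = 6.343 m, so C_max = 19.4/(0.41 × 52.2 × 6.343) = 0.143 kg/m³.

0.143 kg/m³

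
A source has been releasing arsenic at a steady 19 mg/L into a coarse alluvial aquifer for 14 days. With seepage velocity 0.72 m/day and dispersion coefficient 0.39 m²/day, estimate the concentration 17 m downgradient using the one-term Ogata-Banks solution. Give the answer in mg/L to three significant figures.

For a continuous step input, C/C₀ ≈ ½·erfc((x−vt)/(2√(Dt))).
vt = 0.72 × 14 = 10.08 m and 2√(Dt) = 2√(0.39 × 14) = 4.673 m.
Argument (x−vt)/(2√(Dt)) = (17 − 10.08)/4.673 = 1.481; ½·erfc(1.481) = 0.01811.
C = 19 × 0.01811 = 0.344 mg/L.

0.344 mg/L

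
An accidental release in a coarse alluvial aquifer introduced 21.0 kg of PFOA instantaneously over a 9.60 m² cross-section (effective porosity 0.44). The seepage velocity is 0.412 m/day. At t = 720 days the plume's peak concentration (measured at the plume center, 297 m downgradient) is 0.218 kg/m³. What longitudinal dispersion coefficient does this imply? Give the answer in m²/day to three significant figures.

0.0575 m²/day

At the plume center C_max = M/(n_e·A·√(4πDt)), so D = M²/(4πt·(n_e·A·C_max)²).
n_e·A·C_max = 0.44 × 9.60 × 0.218 = 0.9208 kg/m.
D = 21.0²/(4π × 720 × 0.9208²) = 0.0575 m²/day.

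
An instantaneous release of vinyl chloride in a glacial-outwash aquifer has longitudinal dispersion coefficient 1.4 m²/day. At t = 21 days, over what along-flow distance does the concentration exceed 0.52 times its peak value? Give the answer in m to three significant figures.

The plume is Gaussian with σ = √(2Dt) = √(2 × 1.4 × 21) = 7.668 m.
C/C_peak = exp(−Δx²/(2σ²)) = 0.52 ⇒ Δx = σ·√(−2 ln 0.52) = 7.668 × 1.144 = 8.772 m.
Width = 2Δx = 17.5 m.

17.5 m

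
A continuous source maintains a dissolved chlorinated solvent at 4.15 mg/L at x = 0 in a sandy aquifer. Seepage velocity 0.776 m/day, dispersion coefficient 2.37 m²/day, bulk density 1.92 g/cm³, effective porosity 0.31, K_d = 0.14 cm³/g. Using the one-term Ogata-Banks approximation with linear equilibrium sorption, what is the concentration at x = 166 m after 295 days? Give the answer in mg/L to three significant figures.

Retardation factor R = 1 + ρ_b·K_d/n = 1 + 1.92 × 0.14/0.31 = 1.867.
Sorption retards both mechanisms: v_R = v/R = 0.4156 m/day, D_R = D/R = 1.269 m²/day.
v_R·t = 0.4156 × 295 = 122.602 m; 2√(D_R t) = 38.70 m; argument = (166 − 122.602)/38.70 = 1.121.
C = C₀ × ½·erfc(1.121) = 4.15 × 0.05645 = 0.234 mg/L.

0.234 mg/L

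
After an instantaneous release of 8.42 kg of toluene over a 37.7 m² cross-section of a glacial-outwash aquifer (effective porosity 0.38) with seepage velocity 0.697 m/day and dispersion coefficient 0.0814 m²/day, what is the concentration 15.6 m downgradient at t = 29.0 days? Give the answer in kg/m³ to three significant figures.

0.0113 kg/m³

For an instantaneous plane source, C(x,t) = M/(n_e·A·√(4πDt)) · exp(−(x−vt)²/(4Dt)), with n_e·A the pore (flow) area.
Plume center vt = 0.697 × 29.0 = 20.213 m, so the well at 15.6 m is 4.613 m upgradient of the peak.
√(4πDt) = 5.446 m, giving peak height M/(n_e·A·√(4πDt)) = 8.42/(0.38 × 37.7 × 5.446) = 0.1079 kg/m³.
(x−vt)²/(4Dt) = (-4.613)²/(4 × 0.0814 × 29.0) = 2.254; exp(−2.254) = 0.1050.
C = 0.1079 × 0.1050 = 0.0113 kg/m³.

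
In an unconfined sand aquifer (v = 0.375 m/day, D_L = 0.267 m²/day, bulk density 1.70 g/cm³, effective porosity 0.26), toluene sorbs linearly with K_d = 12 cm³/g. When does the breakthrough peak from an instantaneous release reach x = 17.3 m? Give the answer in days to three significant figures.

3520 days

Retardation factor R = 1 + ρ_b·K_d/n = 1 + 1.70 × 12/0.26 = 79.46.
Sorption retards both mechanisms: v_R = v/R = 0.004719 m/day, D_R = D/R = 0.003360 m²/day.
Peak time from v_R²t² + 2D_R t − x² = 0: t = (√(D_R² + v_R²x²) − D_R)/v_R².
√(D_R² + v_R²x²) = √(0.003360² + 0.004719² × 17.3²) = 0.08171; v_R² = 2.227e-05.
t = (0.08171 − 0.003360)/2.227e-05 = 3520 days.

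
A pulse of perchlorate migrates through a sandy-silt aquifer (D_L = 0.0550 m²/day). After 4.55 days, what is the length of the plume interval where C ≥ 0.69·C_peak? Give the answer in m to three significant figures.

The plume is Gaussian with σ = √(2Dt) = √(2 × 0.0550 × 4.55) = 0.7075 m.
C/C_peak = exp(−Δx²/(2σ²)) = 0.69 ⇒ Δx = σ·√(−2 ln 0.69) = 0.7075 × 0.8615 = 0.6095 m.
Width = 2Δx = 1.22 m.

1.22 m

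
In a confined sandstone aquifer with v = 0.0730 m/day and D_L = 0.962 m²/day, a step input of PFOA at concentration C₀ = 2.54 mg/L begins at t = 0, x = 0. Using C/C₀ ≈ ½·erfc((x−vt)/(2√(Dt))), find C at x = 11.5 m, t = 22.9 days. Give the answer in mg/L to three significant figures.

0.176 mg/L

For a continuous step input, C/C₀ ≈ ½·erfc((x−vt)/(2√(Dt))).
vt = 0.0730 × 22.9 = 1.6717 m and 2√(Dt) = 2√(0.962 × 22.9) = 9.387 m.
Argument (x−vt)/(2√(Dt)) = (11.5 − 1.6717)/9.387 = 1.047; ½·erfc(1.047) = 0.06935.
C = 2.54 × 0.06935 = 0.176 mg/L.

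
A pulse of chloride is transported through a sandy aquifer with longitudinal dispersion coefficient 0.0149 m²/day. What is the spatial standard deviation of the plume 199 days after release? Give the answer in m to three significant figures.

2.44 m

Dispersive spreading gives a Gaussian with σ² = 2Dt; advection only shifts the center.
σ = √(2 × 0.0149 × 199) = 2.44 m.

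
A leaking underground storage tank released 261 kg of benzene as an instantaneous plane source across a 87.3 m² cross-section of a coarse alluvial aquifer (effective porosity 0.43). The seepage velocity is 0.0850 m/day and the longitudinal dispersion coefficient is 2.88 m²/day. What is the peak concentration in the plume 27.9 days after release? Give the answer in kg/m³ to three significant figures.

The peak of an instantaneous 1D plume sits at x = vt; there the Gaussian factor is 1 and C_max = M/(n_e·A·√(4πDt)), where n_e·A is the pore area the mass is dissolved in.
√(4πDt) = √(4π × 2.88 × 27.9) = 31.78 m, so C_max = 261/(0.43 × 87.3 × 31.78) = 0.219 kg/m³.

0.219 kg/m³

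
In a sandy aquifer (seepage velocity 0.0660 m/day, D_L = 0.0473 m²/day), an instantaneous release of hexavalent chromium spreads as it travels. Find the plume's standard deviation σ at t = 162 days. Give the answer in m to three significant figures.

3.91 m

Dispersive spreading gives a Gaussian with σ² = 2Dt; advection only shifts the center.
σ = √(2 × 0.0473 × 162) = 3.91 m.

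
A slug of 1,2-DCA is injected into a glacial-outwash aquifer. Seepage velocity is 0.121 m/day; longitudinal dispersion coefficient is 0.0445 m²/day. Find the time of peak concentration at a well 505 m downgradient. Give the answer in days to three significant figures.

For the 1D instantaneous-source solution, setting ∂C/∂t = 0 at fixed x gives v²t² + 2Dt − x² = 0, so t = (√(D² + v²x²) − D)/v².
√(D² + v²x²) = √(0.0445² + 0.121² × 505²) = 61.11; v² = 0.014641.
t = (61.11 − 0.0445)/0.014641 = 4170 days (vs. the pure-advection estimate x/v = 4170 d).

4170 days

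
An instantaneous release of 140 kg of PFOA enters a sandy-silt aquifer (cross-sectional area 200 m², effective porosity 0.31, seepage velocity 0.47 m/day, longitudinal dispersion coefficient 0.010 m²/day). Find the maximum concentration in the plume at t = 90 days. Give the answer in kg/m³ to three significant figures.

The peak of an instantaneous 1D plume sits at x = vt; there the Gaussian factor is 1 and C_max = M/(n_e·A·√(4πDt)), where n_e·A is the pore area the mass is dissolved in.
√(4πDt) = √(4π × 0.010 × 90) = 3.363 m, so C_max = 140/(0.31 × 200 × 3.363) = 0.671 kg/m³.

0.671 kg/m³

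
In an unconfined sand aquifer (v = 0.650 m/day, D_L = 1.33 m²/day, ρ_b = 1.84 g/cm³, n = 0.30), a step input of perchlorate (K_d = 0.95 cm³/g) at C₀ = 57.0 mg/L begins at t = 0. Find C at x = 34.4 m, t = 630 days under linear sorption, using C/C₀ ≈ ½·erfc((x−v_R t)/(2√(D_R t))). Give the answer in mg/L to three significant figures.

54.1 mg/L

Retardation factor R = 1 + ρ_b·K_d/n = 1 + 1.84 × 0.95/0.30 = 6.827.
Sorption retards both mechanisms: v_R = v/R = 0.09521 m/day, D_R = D/R = 0.1948 m²/day.
v_R·t = 0.09521 × 630 = 59.9823 m; 2√(D_R t) = 22.16 m; argument = (34.4 − 59.9823)/22.16 = -1.154.
C = C₀ × ½·erfc(-1.154) = 57.0 × 0.9487 = 54.1 mg/L.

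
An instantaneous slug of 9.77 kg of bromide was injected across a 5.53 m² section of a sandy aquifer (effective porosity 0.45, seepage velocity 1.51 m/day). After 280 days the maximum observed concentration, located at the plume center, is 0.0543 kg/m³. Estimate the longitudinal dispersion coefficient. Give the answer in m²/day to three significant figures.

1.49 m²/day

At the plume center C_max = M/(n_e·A·√(4πDt)), so D = M²/(4πt·(n_e·A·C_max)²).
n_e·A·C_max = 0.45 × 5.53 × 0.0543 = 0.1351 kg/m.
D = 9.77²/(4π × 280 × 0.1351²) = 1.49 m²/day.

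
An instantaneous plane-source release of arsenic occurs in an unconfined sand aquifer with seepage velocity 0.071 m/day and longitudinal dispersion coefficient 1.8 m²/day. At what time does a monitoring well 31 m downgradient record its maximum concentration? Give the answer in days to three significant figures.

For the 1D instantaneous-source solution, setting ∂C/∂t = 0 at fixed x gives v²t² + 2Dt − x² = 0, so t = (√(D² + v²x²) − D)/v².
√(D² + v²x²) = √(1.8² + 0.071² × 31²) = 2.843; v² = 0.005041.
t = (2.843 − 1.8)/0.005041 = 207 days (vs. the pure-advection estimate x/v = 437 d).

207 days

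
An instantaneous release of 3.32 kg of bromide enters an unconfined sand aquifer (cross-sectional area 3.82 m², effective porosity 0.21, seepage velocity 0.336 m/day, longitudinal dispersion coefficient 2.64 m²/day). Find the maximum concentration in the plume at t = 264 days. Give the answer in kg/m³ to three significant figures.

The peak of an instantaneous 1D plume sits at x = vt; there the Gaussian factor is 1 and C_max = M/(n_e·A·√(4πDt)), where n_e·A is the pore area the mass is dissolved in.
√(4πDt) = √(4π × 2.64 × 264) = 93.59 m, so C_max = 3.32/(0.21 × 3.82 × 93.59) = 0.0442 kg/m³.

0.0442 kg/m³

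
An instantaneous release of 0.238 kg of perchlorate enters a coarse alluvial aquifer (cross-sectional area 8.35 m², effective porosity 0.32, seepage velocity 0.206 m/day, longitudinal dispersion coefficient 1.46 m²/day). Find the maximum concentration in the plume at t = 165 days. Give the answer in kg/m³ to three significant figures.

The peak of an instantaneous 1D plume sits at x = vt; there the Gaussian factor is 1 and C_max = M/(n_e·A·√(4πDt)), where n_e·A is the pore area the mass is dissolved in.
√(4πDt) = √(4π × 1.46 × 165) = 55.02 m, so C_max = 0.238/(0.32 × 8.35 × 55.02) = 0.00162 kg/m³.

0.00162 kg/m³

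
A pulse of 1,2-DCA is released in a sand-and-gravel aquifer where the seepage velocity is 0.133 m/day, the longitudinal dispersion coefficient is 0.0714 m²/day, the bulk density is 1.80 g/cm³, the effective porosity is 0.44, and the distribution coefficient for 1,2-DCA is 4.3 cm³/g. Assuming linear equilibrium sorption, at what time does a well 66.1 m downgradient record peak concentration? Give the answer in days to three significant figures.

9160 days

Retardation factor R = 1 + ρ_b·K_d/n = 1 + 1.80 × 4.3/0.44 = 18.59.
Sorption retards both mechanisms: v_R = v/R = 0.007154 m/day, D_R = D/R = 0.003841 m²/day.
Peak time from v_R²t² + 2D_R t − x² = 0: t = (√(D_R² + v_R²x²) − D_R)/v_R².
√(D_R² + v_R²x²) = √(0.003841² + 0.007154² × 66.1²) = 0.4729; v_R² = 5.118e-05.
t = (0.4729 − 0.003841)/5.118e-05 = 9160 days.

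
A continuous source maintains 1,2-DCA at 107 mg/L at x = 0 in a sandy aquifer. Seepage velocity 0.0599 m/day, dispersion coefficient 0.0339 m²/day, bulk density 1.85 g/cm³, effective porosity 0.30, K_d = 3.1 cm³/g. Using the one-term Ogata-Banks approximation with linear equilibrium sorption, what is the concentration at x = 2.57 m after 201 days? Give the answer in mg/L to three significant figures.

0.888 mg/L

Retardation factor R = 1 + ρ_b·K_d/n = 1 + 1.85 × 3.1/0.30 = 20.12.
Sorption retards both mechanisms: v_R = v/R = 0.002977 m/day, D_R = D/R = 0.001685 m²/day.
v_R·t = 0.002977 × 201 = 0.598377 m; 2√(D_R t) = 1.164 m; argument = (2.57 − 0.598377)/1.164 = 1.694.
C = C₀ × ½·erfc(1.694) = 107 × 0.008295 = 0.888 mg/L.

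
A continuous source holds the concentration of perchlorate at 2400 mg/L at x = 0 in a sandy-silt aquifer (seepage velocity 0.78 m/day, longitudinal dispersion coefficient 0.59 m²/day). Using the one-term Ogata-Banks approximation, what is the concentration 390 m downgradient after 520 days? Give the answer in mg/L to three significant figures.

For a continuous step input, C/C₀ ≈ ½·erfc((x−vt)/(2√(Dt))).
vt = 0.78 × 520 = 405.6 m and 2√(Dt) = 2√(0.59 × 520) = 35.03 m.
Argument (x−vt)/(2√(Dt)) = (390 − 405.6)/35.03 = -0.4453; ½·erfc(-0.4453) = 0.7356.
C = 2400 × 0.7356 = 1770 mg/L.

1770 mg/L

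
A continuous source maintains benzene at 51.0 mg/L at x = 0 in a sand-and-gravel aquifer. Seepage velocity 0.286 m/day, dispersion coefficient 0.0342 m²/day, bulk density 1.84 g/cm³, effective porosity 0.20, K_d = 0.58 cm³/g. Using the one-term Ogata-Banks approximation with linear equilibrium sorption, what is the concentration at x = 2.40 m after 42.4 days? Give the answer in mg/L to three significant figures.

12.0 mg/L

Retardation factor R = 1 + ρ_b·K_d/n = 1 + 1.84 × 0.58/0.20 = 6.336.
Sorption retards both mechanisms: v_R = v/R = 0.04514 m/day, D_R = D/R = 0.005398 m²/day.
v_R·t = 0.04514 × 42.4 = 1.913936 m; 2√(D_R t) = 0.9568 m; argument = (2.40 − 1.913936)/0.9568 = 0.5080.
C = C₀ × ½·erfc(0.5080) = 51.0 × 0.2362 = 12.0 mg/L.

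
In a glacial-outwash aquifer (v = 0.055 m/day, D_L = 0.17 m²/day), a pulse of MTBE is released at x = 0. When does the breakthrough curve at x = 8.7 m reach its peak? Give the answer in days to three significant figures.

For the 1D instantaneous-source solution, setting ∂C/∂t = 0 at fixed x gives v²t² + 2Dt − x² = 0, so t = (√(D² + v²x²) − D)/v².
√(D² + v²x²) = √(0.17² + 0.055² × 8.7²) = 0.5078; v² = 0.003025.
t = (0.5078 − 0.17)/0.003025 = 112 days (vs. the pure-advection estimate x/v = 158 d).

112 days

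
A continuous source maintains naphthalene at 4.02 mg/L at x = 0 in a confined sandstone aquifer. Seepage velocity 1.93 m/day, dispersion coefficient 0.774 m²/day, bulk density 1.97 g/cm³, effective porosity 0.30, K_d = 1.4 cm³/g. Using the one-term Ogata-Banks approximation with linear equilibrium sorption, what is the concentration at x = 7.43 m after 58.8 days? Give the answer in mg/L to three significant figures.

Retardation factor R = 1 + ρ_b·K_d/n = 1 + 1.97 × 1.4/0.30 = 10.19.
Sorption retards both mechanisms: v_R = v/R = 0.1894 m/day, D_R = D/R = 0.07596 m²/day.
v_R·t = 0.1894 × 58.8 = 11.13672 m; 2√(D_R t) = 4.227 m; argument = (7.43 − 11.13672)/4.227 = -0.8769.
C = C₀ × ½·erfc(-0.8769) = 4.02 × 0.8925 = 3.59 mg/L.

3.59 mg/L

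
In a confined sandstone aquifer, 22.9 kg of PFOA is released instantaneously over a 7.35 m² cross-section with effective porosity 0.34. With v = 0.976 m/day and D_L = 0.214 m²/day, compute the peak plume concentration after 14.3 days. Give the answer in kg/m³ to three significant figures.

1.48 kg/m³

The peak of an instantaneous 1D plume sits at x = vt; there the Gaussian factor is 1 and C_max = M/(n_e·A·√(4πDt)), where n_e·A is the pore area the mass is dissolved in.
√(4πDt) = √(4π × 0.214 × 14.3) = 6.201 m, so C_max = 22.9/(0.34 × 7.35 × 6.201) = 1.48 kg/m³.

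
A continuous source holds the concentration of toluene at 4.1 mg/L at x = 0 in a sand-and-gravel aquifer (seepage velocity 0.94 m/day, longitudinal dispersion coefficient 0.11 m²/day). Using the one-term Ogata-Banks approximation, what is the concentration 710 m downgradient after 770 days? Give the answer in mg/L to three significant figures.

For a continuous step input, C/C₀ ≈ ½·erfc((x−vt)/(2√(Dt))).
vt = 0.94 × 770 = 723.8 m and 2√(Dt) = 2√(0.11 × 770) = 18.41 m.
Argument (x−vt)/(2√(Dt)) = (710 − 723.8)/18.41 = -0.7496; ½·erfc(-0.7496) = 0.8554.
C = 4.1 × 0.8554 = 3.51 mg/L.

3.51 mg/L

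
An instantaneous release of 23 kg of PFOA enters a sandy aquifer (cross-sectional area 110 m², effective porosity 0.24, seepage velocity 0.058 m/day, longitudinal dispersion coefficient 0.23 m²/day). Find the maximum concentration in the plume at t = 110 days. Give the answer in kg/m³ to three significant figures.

0.0489 kg/m³

The peak of an instantaneous 1D plume sits at x = vt; there the Gaussian factor is 1 and C_max = M/(n_e·A·√(4πDt)), where n_e·A is the pore area the mass is dissolved in.
√(4πDt) = √(4π × 0.23 × 110) = 17.83 m, so C_max = 23/(0.24 × 110 × 17.83) = 0.0489 kg/m³.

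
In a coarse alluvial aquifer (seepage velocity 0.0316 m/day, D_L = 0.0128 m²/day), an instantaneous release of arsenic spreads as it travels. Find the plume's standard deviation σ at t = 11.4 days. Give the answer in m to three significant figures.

0.540 m

Dispersive spreading gives a Gaussian with σ² = 2Dt; advection only shifts the center.
σ = √(2 × 0.0128 × 11.4) = 0.540 m.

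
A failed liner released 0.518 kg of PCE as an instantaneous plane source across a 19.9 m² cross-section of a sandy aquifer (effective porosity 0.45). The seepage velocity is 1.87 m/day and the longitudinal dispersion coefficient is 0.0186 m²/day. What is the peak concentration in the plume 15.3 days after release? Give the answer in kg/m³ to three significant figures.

0.0306 kg/m³

The peak of an instantaneous 1D plume sits at x = vt; there the Gaussian factor is 1 and C_max = M/(n_e·A·√(4πDt)), where n_e·A is the pore area the mass is dissolved in.
√(4πDt) = √(4π × 0.0186 × 15.3) = 1.891 m, so C_max = 0.518/(0.45 × 19.9 × 1.891) = 0.0306 kg/m³.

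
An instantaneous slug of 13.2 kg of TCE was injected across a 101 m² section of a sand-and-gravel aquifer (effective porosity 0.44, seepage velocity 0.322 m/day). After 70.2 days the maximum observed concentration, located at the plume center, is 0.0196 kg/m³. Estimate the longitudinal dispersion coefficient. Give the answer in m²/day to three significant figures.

0.260 m²/day

At the plume center C_max = M/(n_e·A·√(4πDt)), so D = M²/(4πt·(n_e·A·C_max)²).
n_e·A·C_max = 0.44 × 101 × 0.0196 = 0.8710 kg/m.
D = 13.2²/(4π × 70.2 × 0.8710²) = 0.260 m²/day.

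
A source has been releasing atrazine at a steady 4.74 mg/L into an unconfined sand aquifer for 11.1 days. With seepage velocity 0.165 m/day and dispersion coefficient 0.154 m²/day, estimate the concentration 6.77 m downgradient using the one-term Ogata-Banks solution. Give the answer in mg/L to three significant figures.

0.0179 mg/L

For a continuous step input, C/C₀ ≈ ½·erfc((x−vt)/(2√(Dt))).
vt = 0.165 × 11.1 = 1.8315 m and 2√(Dt) = 2√(0.154 × 11.1) = 2.615 m.
Argument (x−vt)/(2√(Dt)) = (6.77 − 1.8315)/2.615 = 1.889; ½·erfc(1.889) = 0.003776.
C = 4.74 × 0.003776 = 0.0179 mg/L.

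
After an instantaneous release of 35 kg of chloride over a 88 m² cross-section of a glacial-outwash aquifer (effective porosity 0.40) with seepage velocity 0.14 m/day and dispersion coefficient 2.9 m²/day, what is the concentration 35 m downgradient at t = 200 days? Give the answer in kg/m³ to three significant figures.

For an instantaneous plane source, C(x,t) = M/(n_e·A·√(4πDt)) · exp(−(x−vt)²/(4Dt)), with n_e·A the pore (flow) area.
Plume center vt = 0.14 × 200 = 28 m, so the well at 35 m is 7 m downgradient of the peak.
√(4πDt) = 85.37 m, giving peak height M/(n_e·A·√(4πDt)) = 35/(0.40 × 88 × 85.37) = 0.01165 kg/m³.
(x−vt)²/(4Dt) = (7)²/(4 × 2.9 × 200) = 0.02112; exp(−0.02112) = 0.9791.
C = 0.01165 × 0.9791 = 0.0114 kg/m³.

0.0114 kg/m³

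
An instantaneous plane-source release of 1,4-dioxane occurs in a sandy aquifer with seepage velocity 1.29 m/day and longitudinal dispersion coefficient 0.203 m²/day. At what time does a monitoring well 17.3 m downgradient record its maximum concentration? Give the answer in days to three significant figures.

13.3 days

For the 1D instantaneous-source solution, setting ∂C/∂t = 0 at fixed x gives v²t² + 2Dt − x² = 0, so t = (√(D² + v²x²) − D)/v².
√(D² + v²x²) = √(0.203² + 1.29² × 17.3²) = 22.32; v² = 1.6641.
t = (22.32 − 0.203)/1.6641 = 13.3 days (vs. the pure-advection estimate x/v = 13.4 d).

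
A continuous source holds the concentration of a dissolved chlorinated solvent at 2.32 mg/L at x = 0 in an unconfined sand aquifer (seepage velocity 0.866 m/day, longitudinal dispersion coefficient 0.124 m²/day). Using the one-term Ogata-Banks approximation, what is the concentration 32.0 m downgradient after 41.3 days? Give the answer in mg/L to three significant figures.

For a continuous step input, C/C₀ ≈ ½·erfc((x−vt)/(2√(Dt))).
vt = 0.866 × 41.3 = 35.7658 m and 2√(Dt) = 2√(0.124 × 41.3) = 4.526 m.
Argument (x−vt)/(2√(Dt)) = (32.0 − 35.7658)/4.526 = -0.8320; ½·erfc(-0.8320) = 0.8803.
C = 2.32 × 0.8803 = 2.04 mg/L.

2.04 mg/L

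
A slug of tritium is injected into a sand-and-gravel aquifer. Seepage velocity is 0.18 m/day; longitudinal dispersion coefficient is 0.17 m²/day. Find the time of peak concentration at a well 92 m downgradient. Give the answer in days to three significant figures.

506 days

For the 1D instantaneous-source solution, setting ∂C/∂t = 0 at fixed x gives v²t² + 2Dt − x² = 0, so t = (√(D² + v²x²) − D)/v².
√(D² + v²x²) = √(0.17² + 0.18² × 92²) = 16.56; v² = 0.0324.
t = (16.56 − 0.17)/0.0324 = 506 days (vs. the pure-advection estimate x/v = 511 d).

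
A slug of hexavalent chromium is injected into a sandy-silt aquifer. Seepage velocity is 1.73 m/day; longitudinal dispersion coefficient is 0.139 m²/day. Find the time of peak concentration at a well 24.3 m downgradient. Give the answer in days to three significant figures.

For the 1D instantaneous-source solution, setting ∂C/∂t = 0 at fixed x gives v²t² + 2Dt − x² = 0, so t = (√(D² + v²x²) − D)/v².
√(D² + v²x²) = √(0.139² + 1.73² × 24.3²) = 42.04; v² = 2.9929.
t = (42.04 − 0.139)/2.9929 = 14.0 days (vs. the pure-advection estimate x/v = 14.0 d).

14.0 days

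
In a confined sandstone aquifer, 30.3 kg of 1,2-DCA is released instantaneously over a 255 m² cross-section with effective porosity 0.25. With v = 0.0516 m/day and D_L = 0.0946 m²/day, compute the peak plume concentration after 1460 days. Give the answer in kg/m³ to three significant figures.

0.0114 kg/m³

The peak of an instantaneous 1D plume sits at x = vt; there the Gaussian factor is 1 and C_max = M/(n_e·A·√(4πDt)), where n_e·A is the pore area the mass is dissolved in.
√(4πDt) = √(4π × 0.0946 × 1460) = 41.66 m, so C_max = 30.3/(0.25 × 255 × 41.66) = 0.0114 kg/m³.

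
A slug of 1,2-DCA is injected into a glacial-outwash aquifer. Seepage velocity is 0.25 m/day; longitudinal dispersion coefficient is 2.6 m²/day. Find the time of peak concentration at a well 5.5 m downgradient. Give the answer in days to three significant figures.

For the 1D instantaneous-source solution, setting ∂C/∂t = 0 at fixed x gives v²t² + 2Dt − x² = 0, so t = (√(D² + v²x²) − D)/v².
√(D² + v²x²) = √(2.6² + 0.25² × 5.5²) = 2.941; v² = 0.0625.
t = (2.941 − 2.6)/0.0625 = 5.46 days (vs. the pure-advection estimate x/v = 22.0 d).

5.46 days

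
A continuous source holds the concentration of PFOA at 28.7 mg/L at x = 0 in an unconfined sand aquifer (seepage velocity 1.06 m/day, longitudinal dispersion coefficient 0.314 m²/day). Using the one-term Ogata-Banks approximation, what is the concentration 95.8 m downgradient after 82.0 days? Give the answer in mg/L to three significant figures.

For a continuous step input, C/C₀ ≈ ½·erfc((x−vt)/(2√(Dt))).
vt = 1.06 × 82.0 = 86.92 m and 2√(Dt) = 2√(0.314 × 82.0) = 10.15 m.
Argument (x−vt)/(2√(Dt)) = (95.8 − 86.92)/10.15 = 0.8749; ½·erfc(0.8749) = 0.1080.
C = 28.7 × 0.1080 = 3.10 mg/L.

3.10 mg/L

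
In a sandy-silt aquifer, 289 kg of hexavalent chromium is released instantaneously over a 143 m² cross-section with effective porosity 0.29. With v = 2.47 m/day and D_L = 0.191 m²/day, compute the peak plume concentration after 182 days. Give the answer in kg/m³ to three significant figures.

The peak of an instantaneous 1D plume sits at x = vt; there the Gaussian factor is 1 and C_max = M/(n_e·A·√(4πDt)), where n_e·A is the pore area the mass is dissolved in.
√(4πDt) = √(4π × 0.191 × 182) = 20.90 m, so C_max = 289/(0.29 × 143 × 20.90) = 0.333 kg/m³.

0.333 kg/m³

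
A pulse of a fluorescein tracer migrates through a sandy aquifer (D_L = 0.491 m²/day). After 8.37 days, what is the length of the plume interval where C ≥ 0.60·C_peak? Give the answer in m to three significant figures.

5.80 m

The plume is Gaussian with σ = √(2Dt) = √(2 × 0.491 × 8.37) = 2.867 m.
C/C_peak = exp(−Δx²/(2σ²)) = 0.60 ⇒ Δx = σ·√(−2 ln 0.60) = 2.867 × 1.011 = 2.899 m.
Width = 2Δx = 5.80 m.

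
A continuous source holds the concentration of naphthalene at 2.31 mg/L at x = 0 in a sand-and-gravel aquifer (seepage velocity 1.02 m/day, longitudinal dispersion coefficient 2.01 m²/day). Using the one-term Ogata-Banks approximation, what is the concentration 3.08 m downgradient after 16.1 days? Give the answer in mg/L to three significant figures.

For a continuous step input, C/C₀ ≈ ½·erfc((x−vt)/(2√(Dt))).
vt = 1.02 × 16.1 = 16.422 m and 2√(Dt) = 2√(2.01 × 16.1) = 11.38 m.
Argument (x−vt)/(2√(Dt)) = (3.08 − 16.422)/11.38 = -1.172; ½·erfc(-1.172) = 0.9513.
C = 2.31 × 0.9513 = 2.20 mg/L.

2.20 mg/L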